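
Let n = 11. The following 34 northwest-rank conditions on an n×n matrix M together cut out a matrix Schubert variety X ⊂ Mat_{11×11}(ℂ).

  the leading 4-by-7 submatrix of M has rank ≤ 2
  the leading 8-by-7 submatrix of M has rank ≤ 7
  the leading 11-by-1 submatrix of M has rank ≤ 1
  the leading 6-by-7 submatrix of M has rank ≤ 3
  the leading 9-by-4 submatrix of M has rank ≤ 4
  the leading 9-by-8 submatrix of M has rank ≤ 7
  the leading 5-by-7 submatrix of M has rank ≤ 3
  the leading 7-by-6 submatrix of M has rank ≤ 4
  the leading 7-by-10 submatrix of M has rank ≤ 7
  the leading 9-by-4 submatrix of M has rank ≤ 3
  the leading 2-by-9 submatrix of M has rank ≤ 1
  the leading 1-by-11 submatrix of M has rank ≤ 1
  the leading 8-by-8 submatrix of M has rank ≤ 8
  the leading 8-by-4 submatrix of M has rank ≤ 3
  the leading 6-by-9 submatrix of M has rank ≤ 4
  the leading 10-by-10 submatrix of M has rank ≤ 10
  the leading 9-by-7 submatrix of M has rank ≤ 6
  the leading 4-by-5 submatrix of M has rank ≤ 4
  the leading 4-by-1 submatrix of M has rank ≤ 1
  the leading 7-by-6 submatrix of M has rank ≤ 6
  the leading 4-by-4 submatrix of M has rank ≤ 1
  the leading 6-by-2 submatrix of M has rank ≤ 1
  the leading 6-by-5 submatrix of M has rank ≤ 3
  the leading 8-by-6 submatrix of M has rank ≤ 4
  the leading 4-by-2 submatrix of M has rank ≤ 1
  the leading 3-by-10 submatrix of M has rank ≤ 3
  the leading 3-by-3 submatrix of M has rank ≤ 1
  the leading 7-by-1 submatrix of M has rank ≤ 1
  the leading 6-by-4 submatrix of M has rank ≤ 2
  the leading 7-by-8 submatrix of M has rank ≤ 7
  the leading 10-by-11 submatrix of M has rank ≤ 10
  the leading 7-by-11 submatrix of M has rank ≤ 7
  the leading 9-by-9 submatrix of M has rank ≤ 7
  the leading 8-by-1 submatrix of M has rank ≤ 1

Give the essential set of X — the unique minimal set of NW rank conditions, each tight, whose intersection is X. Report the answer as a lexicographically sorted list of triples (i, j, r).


The tightest implied rank at each (i,j), from the 34 conditions:

  1 | 1 | 1 | 1 | 1 | 1 | 1 | 1 | 1 | 1 | 1
  1 | 1 | 1 | 1 | 1 | 1 | 1 | 1 | 1 | 2 | 2
  1 | 1 | 1 | 1 | 2 | 2 | 2 | 2 | 2 | 3 | 3
  1 | 1 | 1 | 1 | 2 | 2 | 2 | 3 | 3 | 4 | 4
  1 | 1 | 2 | 2 | 3 | 3 | 3 | 4 | 4 | 5 | 5
  1 | 1 | 2 | 2 | 3 | 3 | 3 | 4 | 4 | 5 | 6
  1 | 2 | 3 | 3 | 4 | 4 | 4 | 5 | 5 | 6 | 7
  1 | 2 | 3 | 3 | 4 | 4 | 5 | 6 | 6 | 7 | 8
  1 | 2 | 3 | 3 | 4 | 5 | 6 | 7 | 7 | 8 | 9
  1 | 2 | 3 | 4 | 5 | 6 | 7 | 8 | 8 | 9 | 10
  1 | 2 | 3 | 4 | 5 | 6 | 7 | 8 | 9 | 10 | 11

so w = (1, 10, 5, 8, 3, 11, 2, 7, 6, 4, 9).

Rothe diagram D(w) (25 cells), 9 SE-corners (essential conditions):

[(2, 9, 1), (4, 4, 1), (4, 7, 2), (6, 2, 1), (6, 4, 2), (6, 7, 3), (6, 9, 4), (8, 6, 4), (9, 4, 3)]


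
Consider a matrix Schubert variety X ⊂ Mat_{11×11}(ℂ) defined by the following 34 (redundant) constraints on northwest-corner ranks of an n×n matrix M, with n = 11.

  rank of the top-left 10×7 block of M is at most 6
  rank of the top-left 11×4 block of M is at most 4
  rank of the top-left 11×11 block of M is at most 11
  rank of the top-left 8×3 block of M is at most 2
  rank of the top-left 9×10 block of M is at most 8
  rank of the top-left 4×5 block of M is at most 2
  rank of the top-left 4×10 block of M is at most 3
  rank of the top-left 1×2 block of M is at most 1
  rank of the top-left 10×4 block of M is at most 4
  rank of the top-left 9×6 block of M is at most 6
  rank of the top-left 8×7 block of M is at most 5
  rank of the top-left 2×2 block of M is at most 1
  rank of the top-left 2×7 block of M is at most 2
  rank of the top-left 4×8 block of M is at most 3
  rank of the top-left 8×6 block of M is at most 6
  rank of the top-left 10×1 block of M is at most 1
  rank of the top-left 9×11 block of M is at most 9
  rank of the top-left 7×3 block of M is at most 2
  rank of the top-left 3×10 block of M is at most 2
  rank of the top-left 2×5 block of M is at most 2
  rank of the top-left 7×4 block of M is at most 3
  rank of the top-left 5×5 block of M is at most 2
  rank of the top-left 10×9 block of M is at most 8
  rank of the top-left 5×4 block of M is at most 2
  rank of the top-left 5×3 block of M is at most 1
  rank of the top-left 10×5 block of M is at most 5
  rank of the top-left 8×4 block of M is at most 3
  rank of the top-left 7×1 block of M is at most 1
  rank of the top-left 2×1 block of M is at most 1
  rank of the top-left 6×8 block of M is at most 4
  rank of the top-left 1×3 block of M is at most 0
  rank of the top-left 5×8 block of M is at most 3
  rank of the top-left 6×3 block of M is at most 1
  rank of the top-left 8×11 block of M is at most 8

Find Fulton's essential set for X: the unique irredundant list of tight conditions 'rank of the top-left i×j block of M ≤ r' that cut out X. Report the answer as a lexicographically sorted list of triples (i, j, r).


Reconstructing r_w from the 34 given conditions:

  row 1: 0 | 0 | 0 | 1 | 1 | 1 | 1 | 1 | 1 | 1 | 1
  row 2: 1 | 1 | 1 | 2 | 2 | 2 | 2 | 2 | 2 | 2 | 2
  row 3: 1 | 1 | 1 | 2 | 2 | 2 | 2 | 2 | 2 | 2 | 3
  row 4: 1 | 1 | 1 | 2 | 2 | 3 | 3 | 3 | 3 | 3 | 4
  row 5: 1 | 1 | 1 | 2 | 2 | 3 | 3 | 3 | 4 | 4 | 5
  row 6: 1 | 1 | 1 | 2 | 3 | 4 | 4 | 4 | 5 | 5 | 6
  row 7: 1 | 2 | 2 | 3 | 4 | 5 | 5 | 5 | 6 | 6 | 7
  row 8: 1 | 2 | 2 | 3 | 4 | 5 | 5 | 6 | 7 | 7 | 8
  row 9: 1 | 2 | 3 | 4 | 5 | 6 | 6 | 7 | 8 | 8 | 9
  row 10: 1 | 2 | 3 | 4 | 5 | 6 | 6 | 7 | 8 | 9 | 10
  row 11: 1 | 2 | 3 | 4 | 5 | 6 | 7 | 8 | 9 | 10 | 11

second differences of R give the permutation w = (4, 1, 11, 6, 9, 5, 2, 8, 3, 10, 7).

ℓ(w)=24; the 8 essential cells (i,j,r):

[(1, 3, 0), (3, 10, 2), (5, 5, 2), (5, 8, 3), (6, 3, 1), (8, 3, 2), (8, 7, 5), (10, 7, 6)]


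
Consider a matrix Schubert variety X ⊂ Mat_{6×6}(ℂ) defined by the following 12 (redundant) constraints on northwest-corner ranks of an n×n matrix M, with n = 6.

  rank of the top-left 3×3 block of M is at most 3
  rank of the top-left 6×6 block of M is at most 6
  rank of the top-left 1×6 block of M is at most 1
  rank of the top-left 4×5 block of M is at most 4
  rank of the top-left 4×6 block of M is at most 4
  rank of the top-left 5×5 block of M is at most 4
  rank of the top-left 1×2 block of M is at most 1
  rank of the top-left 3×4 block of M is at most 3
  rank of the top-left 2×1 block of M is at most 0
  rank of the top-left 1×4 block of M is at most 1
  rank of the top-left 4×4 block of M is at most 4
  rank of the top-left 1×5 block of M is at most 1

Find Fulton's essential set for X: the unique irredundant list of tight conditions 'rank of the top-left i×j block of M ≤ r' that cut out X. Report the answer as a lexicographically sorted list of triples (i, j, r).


Reconstructing r_w from the 12 given conditions:

  row 1: 0 1 1 1 1 1
  row 2: 0 1 2 2 2 2
  row 3: 1 2 3 3 3 3
  row 4: 1 2 3 4 4 4
  row 5: 1 2 3 4 4 5
  row 6: 1 2 3 4 5 6

hence w(1..6) = (2, 3, 1, 4, 6, 5).

|D(w)|=3, |Ess(w)|=2:

[(2, 1, 0), (5, 5, 4)]


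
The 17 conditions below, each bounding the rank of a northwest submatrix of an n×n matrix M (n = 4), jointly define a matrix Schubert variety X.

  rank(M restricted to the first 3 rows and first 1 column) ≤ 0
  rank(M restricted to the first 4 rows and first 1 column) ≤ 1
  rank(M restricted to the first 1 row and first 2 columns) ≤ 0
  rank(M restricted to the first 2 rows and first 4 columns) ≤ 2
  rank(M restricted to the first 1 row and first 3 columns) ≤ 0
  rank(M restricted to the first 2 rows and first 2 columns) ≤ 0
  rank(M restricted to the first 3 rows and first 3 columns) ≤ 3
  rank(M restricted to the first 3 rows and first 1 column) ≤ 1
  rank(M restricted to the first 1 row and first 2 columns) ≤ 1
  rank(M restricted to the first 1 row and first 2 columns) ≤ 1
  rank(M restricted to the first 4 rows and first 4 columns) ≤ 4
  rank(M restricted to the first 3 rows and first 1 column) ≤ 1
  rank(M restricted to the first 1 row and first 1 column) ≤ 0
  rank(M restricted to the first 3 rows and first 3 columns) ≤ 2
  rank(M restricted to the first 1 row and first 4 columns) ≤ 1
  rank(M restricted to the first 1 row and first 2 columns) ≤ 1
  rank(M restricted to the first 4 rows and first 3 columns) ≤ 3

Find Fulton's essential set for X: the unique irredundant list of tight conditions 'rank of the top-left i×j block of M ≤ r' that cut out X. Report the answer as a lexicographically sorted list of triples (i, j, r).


The tightest implied rank at each (i,j), from the 17 conditions:

  i=1: 0, 0, 0, 1
  i=2: 0, 0, 1, 2
  i=3: 0, 1, 2, 3
  i=4: 1, 2, 3, 4

second differences of R give the permutation w = (4, 3, 2, 1).

3 SE-corners of the 6-cell Rothe diagram give Ess(w):

[(1, 3, 0), (2, 2, 0), (3, 1, 0)]


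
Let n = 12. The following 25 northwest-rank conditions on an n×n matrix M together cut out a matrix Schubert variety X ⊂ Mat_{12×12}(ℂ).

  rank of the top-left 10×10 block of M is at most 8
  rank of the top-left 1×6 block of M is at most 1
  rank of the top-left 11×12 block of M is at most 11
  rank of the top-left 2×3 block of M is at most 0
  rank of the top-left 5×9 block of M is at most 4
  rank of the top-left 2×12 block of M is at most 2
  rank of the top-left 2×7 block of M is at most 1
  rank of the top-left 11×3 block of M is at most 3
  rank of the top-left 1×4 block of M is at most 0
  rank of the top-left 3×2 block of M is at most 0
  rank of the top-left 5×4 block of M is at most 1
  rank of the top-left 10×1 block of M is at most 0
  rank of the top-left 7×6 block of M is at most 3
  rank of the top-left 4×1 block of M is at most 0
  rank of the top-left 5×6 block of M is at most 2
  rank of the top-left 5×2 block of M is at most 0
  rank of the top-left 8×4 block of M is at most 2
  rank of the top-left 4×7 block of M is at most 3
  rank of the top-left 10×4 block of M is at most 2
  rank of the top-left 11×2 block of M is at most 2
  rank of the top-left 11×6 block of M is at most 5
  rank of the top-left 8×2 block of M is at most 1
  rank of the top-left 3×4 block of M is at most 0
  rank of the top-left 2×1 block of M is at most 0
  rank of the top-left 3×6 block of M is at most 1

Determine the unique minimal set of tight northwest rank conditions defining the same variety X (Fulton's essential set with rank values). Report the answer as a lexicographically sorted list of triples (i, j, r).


The tightest implied rank at each (i,j), from the 25 conditions:

  0 0 0 0 1 1 1 1 1 1 1 1
  0 0 0 0 1 1 1 2 2 2 2 2
  0 0 0 0 1 1 2 3 3 3 3 3
  0 0 1 1 2 2 3 4 4 4 4 4
  0 0 1 1 2 2 3 4 4 5 5 5
  0 1 2 2 3 3 4 5 5 6 6 6
  0 1 2 2 3 3 4 5 6 7 7 7
  0 1 2 2 3 4 5 6 7 8 8 8
  0 1 2 2 3 4 5 6 7 8 9 9
  0 1 2 2 3 4 5 6 7 8 9 10
  1 2 3 3 4 5 6 7 8 9 10 11
  1 2 3 4 5 6 7 8 9 10 11 12

so w = (5, 8, 7, 3, 10, 2, 9, 6, 11, 12, 1, 4).

|D(w)|=32, |Ess(w)|=10:

[(2, 7, 1), (3, 4, 0), (3, 6, 1), (5, 2, 0), (5, 4, 1), (5, 6, 2), (5, 9, 4), (7, 6, 3), (10, 1, 0), (10, 4, 2)]


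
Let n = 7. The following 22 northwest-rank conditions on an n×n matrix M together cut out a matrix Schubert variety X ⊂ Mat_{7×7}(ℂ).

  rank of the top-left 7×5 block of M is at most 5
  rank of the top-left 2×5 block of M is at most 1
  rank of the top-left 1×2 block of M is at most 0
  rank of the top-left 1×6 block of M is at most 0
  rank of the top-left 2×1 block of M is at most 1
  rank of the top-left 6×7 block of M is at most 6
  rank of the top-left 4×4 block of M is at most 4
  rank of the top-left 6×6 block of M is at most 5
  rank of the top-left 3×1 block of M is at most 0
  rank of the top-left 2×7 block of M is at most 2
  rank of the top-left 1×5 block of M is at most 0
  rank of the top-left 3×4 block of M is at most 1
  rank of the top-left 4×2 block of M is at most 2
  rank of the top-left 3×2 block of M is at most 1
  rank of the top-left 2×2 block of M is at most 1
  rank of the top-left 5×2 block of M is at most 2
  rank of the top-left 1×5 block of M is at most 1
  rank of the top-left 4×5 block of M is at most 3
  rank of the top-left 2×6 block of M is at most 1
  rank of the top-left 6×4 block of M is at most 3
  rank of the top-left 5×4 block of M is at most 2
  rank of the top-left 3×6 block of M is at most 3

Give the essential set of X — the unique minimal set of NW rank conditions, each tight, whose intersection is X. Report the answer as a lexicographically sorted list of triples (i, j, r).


Rank table r_w(7×7) implied by the 22 constraints:

  i=1: 0 | 0 | 0 | 0 | 0 | 0 | 1
  i=2: 0 | 1 | 1 | 1 | 1 | 1 | 2
  i=3: 0 | 1 | 1 | 1 | 2 | 2 | 3
  i=4: 1 | 2 | 2 | 2 | 3 | 3 | 4
  i=5: 1 | 2 | 2 | 2 | 3 | 4 | 5
  i=6: 1 | 2 | 3 | 3 | 4 | 5 | 6
  i=7: 1 | 2 | 3 | 4 | 5 | 6 | 7

the unique w with this rank table is (7, 2, 5, 1, 6, 3, 4).

ℓ(w)=12; the 4 essential cells (i,j,r):

[(1, 6, 0), (3, 1, 0), (3, 4, 1), (5, 4, 2)]


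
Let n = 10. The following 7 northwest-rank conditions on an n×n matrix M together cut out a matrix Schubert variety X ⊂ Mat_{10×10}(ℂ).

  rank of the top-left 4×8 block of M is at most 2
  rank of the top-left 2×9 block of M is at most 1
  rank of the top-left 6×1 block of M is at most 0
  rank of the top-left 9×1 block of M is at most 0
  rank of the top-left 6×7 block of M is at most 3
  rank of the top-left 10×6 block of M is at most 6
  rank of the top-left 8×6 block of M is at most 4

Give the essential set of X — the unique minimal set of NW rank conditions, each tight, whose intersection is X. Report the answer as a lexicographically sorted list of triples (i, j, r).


The tightest implied rank at each (i,j), from the 7 conditions:

  0  1  1  1  1  1  1  1  1  1
  0  1  1  1  1  1  1  1  1  2
  0  1  2  2  2  2  2  2  2  3
  0  1  2  2  2  2  2  2  3  4
  0  1  2  3  3  3  3  3  4  5
  0  1  2  3  3  3  3  4  5  6
  0  1  2  3  4  4  4  5  6  7
  0  1  2  3  4  4  5  6  7  8
  0  1  2  3  4  5  6  7  8  9
  1  2  3  4  5  6  7  8  9  10

giving w = (2, 10, 3, 9, 4, 8, 5, 7, 6, 1) via Δ²R.

Fulton essential set (5 of the 25 Rothe cells):

[(2, 9, 1), (4, 8, 2), (6, 7, 3), (8, 6, 4), (9, 1, 0)]


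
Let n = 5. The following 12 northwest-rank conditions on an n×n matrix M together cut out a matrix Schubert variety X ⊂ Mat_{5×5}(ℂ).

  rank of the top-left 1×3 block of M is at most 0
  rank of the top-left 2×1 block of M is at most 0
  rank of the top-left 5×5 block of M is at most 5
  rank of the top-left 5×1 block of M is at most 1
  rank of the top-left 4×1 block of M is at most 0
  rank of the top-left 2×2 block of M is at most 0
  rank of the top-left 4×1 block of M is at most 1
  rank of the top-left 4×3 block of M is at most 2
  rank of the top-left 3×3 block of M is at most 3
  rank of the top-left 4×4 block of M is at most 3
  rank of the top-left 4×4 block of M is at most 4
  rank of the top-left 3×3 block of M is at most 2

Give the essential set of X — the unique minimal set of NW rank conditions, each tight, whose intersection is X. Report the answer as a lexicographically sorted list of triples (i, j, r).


The tightest implied rank at each (i,j), from the 12 conditions:

  i=1: 0, 0, 0, 1, 1
  i=2: 0, 0, 1, 2, 2
  i=3: 0, 1, 2, 3, 3
  i=4: 0, 1, 2, 3, 4
  i=5: 1, 2, 3, 4, 5

so w = (4, 3, 2, 5, 1).

D(w) has 7 cells with 3 SE-corners; essential set:

[(1, 3, 0), (2, 2, 0), (4, 1, 0)]


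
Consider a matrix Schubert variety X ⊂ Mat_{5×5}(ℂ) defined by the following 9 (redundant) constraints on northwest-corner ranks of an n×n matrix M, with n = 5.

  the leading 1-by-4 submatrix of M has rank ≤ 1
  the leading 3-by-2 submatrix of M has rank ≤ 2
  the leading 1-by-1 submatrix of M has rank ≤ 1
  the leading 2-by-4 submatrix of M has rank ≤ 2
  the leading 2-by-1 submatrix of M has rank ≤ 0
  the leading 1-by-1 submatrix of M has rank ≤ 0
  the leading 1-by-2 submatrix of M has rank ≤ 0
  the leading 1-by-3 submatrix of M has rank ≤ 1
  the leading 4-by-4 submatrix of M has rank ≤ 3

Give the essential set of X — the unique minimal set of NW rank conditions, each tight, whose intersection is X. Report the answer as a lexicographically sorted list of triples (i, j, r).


Rank table r_w(5×5) implied by the 9 constraints:

  0  0  1  1  1
  0  1  2  2  2
  1  2  3  3  3
  1  2  3  3  4
  1  2  3  4  5

reading off 1-entries of Δ²R: w = (3, 2, 1, 5, 4).

Rothe diagram D(w) (4 cells), 3 SE-corners (essential conditions):

[(1, 2, 0), (2, 1, 0), (4, 4, 3)]


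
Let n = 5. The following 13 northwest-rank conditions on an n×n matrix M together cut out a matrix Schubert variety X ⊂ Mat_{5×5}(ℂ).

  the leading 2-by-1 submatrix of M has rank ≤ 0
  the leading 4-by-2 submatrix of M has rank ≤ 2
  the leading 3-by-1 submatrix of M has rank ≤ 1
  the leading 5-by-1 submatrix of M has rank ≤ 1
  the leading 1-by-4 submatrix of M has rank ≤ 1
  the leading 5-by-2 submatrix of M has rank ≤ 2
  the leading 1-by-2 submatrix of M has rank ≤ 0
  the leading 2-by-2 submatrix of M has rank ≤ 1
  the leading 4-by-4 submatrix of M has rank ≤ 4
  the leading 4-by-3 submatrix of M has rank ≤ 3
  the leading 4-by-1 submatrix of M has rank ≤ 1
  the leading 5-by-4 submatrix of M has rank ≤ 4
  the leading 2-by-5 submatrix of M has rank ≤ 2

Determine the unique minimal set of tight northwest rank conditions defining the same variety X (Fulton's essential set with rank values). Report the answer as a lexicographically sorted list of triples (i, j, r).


The tightest implied rank at each (i,j), from the 13 conditions:

  row 1: 0, 0, 1, 1, 1
  row 2: 0, 1, 2, 2, 2
  row 3: 1, 2, 3, 3, 3
  row 4: 1, 2, 3, 4, 4
  row 5: 1, 2, 3, 4, 5

so w = (3, 2, 1, 4, 5).

Fulton essential set (2 of the 3 Rothe cells):

[(1, 2, 0), (2, 1, 0)]


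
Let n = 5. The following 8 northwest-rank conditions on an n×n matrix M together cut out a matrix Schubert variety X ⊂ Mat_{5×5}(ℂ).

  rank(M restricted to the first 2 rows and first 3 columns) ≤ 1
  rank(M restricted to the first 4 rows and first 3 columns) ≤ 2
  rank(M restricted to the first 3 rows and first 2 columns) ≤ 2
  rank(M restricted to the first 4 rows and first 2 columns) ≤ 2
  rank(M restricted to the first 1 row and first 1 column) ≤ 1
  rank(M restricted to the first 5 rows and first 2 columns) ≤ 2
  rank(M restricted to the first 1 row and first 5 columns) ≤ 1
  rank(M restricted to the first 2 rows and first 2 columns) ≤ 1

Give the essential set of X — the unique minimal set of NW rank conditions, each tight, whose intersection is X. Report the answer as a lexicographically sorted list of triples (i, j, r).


Recovering R(i,j) via the rank-extension bound from the 8 conditions:

  1, 1, 1, 1, 1
  1, 1, 1, 2, 2
  1, 2, 2, 3, 3
  1, 2, 2, 3, 4
  1, 2, 3, 4, 5

so w = (1, 4, 2, 5, 3).

2 SE-corners of the 3-cell Rothe diagram give Ess(w):

[(2, 3, 1), (4, 3, 2)]


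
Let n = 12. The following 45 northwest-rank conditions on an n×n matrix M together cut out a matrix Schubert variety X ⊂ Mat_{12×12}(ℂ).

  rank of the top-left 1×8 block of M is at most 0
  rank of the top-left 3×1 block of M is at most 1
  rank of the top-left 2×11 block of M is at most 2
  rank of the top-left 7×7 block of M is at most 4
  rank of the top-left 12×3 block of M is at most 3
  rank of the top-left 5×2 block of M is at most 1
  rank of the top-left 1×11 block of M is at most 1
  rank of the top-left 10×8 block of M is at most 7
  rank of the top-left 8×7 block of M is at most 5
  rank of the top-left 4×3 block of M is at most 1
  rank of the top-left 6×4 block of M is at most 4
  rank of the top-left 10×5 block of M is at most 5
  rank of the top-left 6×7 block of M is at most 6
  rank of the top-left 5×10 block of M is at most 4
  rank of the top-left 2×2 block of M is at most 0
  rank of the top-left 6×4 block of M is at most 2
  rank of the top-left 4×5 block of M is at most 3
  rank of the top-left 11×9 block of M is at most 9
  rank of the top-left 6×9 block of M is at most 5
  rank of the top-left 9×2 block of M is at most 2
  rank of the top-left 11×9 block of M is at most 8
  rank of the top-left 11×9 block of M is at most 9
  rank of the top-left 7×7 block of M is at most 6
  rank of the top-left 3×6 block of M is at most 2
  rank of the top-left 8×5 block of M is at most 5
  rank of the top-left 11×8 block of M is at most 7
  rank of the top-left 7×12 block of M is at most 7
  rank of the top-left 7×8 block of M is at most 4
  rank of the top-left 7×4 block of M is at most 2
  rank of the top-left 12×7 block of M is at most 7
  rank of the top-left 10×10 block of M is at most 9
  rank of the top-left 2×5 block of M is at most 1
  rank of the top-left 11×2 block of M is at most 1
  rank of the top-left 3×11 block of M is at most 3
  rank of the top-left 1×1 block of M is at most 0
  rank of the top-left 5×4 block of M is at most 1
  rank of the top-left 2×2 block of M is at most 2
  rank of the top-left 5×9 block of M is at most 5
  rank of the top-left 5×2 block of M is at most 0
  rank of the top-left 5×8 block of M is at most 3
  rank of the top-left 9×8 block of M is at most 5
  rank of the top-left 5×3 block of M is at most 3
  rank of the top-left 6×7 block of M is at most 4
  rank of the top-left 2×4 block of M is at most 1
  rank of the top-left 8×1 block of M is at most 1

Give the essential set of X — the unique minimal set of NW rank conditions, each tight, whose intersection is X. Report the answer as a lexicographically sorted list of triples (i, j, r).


Recovering R(i,j) via the rank-extension bound from the 45 conditions:

  R[1]: 0, 0, 0, 0, 0, 0, 0, 0, 1, 1, 1, 1
  R[2]: 0, 0, 1, 1, 1, 1, 1, 1, 2, 2, 2, 2
  R[3]: 0, 0, 1, 1, 2, 2, 2, 2, 3, 3, 3, 3
  R[4]: 0, 0, 1, 1, 2, 3, 3, 3, 4, 4, 4, 4
  R[5]: 0, 0, 1, 1, 2, 3, 3, 3, 4, 4, 5, 5
  R[6]: 1, 1, 2, 2, 3, 4, 4, 4, 5, 5, 6, 6
  R[7]: 1, 1, 2, 2, 3, 4, 4, 4, 5, 6, 7, 7
  R[8]: 1, 1, 2, 3, 4, 5, 5, 5, 6, 7, 8, 8
  R[9]: 1, 1, 2, 3, 4, 5, 5, 5, 6, 7, 8, 9
  R[10]: 1, 1, 2, 3, 4, 5, 6, 6, 7, 8, 9, 10
  R[11]: 1, 1, 2, 3, 4, 5, 6, 7, 8, 9, 10, 11
  R[12]: 1, 2, 3, 4, 5, 6, 7, 8, 9, 10, 11, 12

so w = (9, 3, 5, 6, 11, 1, 10, 4, 12, 7, 8, 2).

|D(w)|=32, |Ess(w)|=9:

[(1, 8, 0), (5, 2, 0), (5, 4, 1), (5, 8, 3), (5, 10, 4), (7, 4, 2), (7, 8, 4), (9, 8, 5), (11, 2, 1)]


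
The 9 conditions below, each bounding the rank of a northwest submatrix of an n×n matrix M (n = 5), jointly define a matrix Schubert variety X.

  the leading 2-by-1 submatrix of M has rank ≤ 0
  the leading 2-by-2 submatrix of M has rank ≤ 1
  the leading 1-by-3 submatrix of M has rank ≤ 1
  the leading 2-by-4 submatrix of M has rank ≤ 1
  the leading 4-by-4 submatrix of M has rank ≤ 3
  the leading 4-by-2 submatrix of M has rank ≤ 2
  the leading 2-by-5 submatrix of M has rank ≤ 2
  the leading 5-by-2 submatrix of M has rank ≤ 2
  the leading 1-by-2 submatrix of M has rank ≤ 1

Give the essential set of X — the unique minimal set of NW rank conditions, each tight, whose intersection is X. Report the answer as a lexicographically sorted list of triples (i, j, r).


The tightest implied rank at each (i,j), from the 9 conditions:

  R[1]: 0 | 1 | 1 | 1 | 1
  R[2]: 0 | 1 | 1 | 1 | 2
  R[3]: 1 | 2 | 2 | 2 | 3
  R[4]: 1 | 2 | 3 | 3 | 4
  R[5]: 1 | 2 | 3 | 4 | 5

the unique w with this rank table is (2, 5, 1, 3, 4).

D(w) has 4 cells with 2 SE-corners; essential set:

[(2, 1, 0), (2, 4, 1)]


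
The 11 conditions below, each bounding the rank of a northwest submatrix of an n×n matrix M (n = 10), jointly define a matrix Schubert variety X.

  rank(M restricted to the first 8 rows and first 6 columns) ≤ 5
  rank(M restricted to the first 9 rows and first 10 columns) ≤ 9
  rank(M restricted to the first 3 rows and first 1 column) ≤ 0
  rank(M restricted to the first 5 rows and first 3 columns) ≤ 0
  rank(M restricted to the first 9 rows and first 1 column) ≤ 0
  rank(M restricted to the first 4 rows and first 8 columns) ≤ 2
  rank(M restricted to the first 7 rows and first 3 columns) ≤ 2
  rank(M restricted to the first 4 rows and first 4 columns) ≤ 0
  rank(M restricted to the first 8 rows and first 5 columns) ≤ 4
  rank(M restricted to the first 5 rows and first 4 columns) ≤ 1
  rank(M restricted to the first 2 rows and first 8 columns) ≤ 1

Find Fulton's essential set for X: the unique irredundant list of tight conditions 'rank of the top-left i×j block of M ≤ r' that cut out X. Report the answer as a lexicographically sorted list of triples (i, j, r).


Propagating the 11 rank bounds to every northwest block:

  R[1]: 0  0  0  0  1  1  1  1  1  1
  R[2]: 0  0  0  0  1  1  1  1  2  2
  R[3]: 0  0  0  0  1  2  2  2  3  3
  R[4]: 0  0  0  0  1  2  2  2  3  4
  R[5]: 0  0  0  1  2  3  3  3  4  5
  R[6]: 0  1  1  2  3  4  4  4  5  6
  R[7]: 0  1  2  3  4  5  5  5  6  7
  R[8]: 0  1  2  3  4  5  6  6  7  8
  R[9]: 0  1  2  3  4  5  6  7  8  9
  R[10]: 1  2  3  4  5  6  7  8  9  10

so w = (5, 9, 6, 10, 4, 2, 3, 7, 8, 1).

5 SE-corners of the 28-cell Rothe diagram give Ess(w):

[(2, 8, 1), (4, 4, 0), (4, 8, 2), (5, 3, 0), (9, 1, 0)]


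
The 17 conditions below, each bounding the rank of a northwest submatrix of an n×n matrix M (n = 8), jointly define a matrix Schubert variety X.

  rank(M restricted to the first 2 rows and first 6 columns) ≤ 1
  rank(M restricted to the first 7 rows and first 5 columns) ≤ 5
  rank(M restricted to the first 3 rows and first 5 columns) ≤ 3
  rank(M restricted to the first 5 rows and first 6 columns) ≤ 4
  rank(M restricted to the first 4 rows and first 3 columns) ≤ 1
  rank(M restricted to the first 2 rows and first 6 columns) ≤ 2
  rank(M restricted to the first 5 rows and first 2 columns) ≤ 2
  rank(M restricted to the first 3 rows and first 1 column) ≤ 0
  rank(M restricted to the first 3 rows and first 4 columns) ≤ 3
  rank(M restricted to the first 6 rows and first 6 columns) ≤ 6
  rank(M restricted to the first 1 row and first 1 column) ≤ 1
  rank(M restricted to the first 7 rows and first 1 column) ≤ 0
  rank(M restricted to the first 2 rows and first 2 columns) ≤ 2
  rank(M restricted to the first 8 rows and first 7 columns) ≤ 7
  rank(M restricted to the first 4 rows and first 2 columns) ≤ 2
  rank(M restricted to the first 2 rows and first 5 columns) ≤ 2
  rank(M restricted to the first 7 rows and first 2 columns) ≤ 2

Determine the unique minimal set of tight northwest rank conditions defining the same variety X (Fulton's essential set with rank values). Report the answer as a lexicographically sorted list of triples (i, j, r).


Computing R[i][j] = min implied NW-rank bound (n=8, 17 conditions):

  row 1: 0, 1, 1, 1, 1, 1, 1, 1
  row 2: 0, 1, 1, 1, 1, 1, 2, 2
  row 3: 0, 1, 1, 2, 2, 2, 3, 3
  row 4: 0, 1, 1, 2, 3, 3, 4, 4
  row 5: 0, 1, 2, 3, 4, 4, 5, 5
  row 6: 0, 1, 2, 3, 4, 5, 6, 6
  row 7: 0, 1, 2, 3, 4, 5, 6, 7
  row 8: 1, 2, 3, 4, 5, 6, 7, 8

second differences of R give the permutation w = (2, 7, 4, 5, 3, 6, 8, 1).

Fulton essential set (3 of the 13 Rothe cells):

[(2, 6, 1), (4, 3, 1), (7, 1, 0)]


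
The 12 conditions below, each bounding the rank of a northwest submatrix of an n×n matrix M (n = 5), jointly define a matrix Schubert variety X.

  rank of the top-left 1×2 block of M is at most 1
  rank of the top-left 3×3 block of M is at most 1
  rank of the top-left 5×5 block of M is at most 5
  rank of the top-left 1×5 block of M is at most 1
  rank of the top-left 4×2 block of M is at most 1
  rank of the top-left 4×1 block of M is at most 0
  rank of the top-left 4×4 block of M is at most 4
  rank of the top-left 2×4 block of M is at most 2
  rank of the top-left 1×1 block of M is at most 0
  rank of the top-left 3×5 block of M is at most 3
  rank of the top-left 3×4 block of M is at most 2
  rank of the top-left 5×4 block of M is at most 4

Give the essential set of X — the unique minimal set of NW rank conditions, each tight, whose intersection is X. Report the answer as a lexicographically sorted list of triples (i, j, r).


Rank table r_w(5×5) implied by the 12 constraints:

  0  1  1  1  1
  0  1  1  2  2
  0  1  1  2  3
  0  1  2  3  4
  1  2  3  4  5

so w = (2, 4, 5, 3, 1).

2 SE-corners of the 6-cell Rothe diagram give Ess(w):

[(3, 3, 1), (4, 1, 0)]


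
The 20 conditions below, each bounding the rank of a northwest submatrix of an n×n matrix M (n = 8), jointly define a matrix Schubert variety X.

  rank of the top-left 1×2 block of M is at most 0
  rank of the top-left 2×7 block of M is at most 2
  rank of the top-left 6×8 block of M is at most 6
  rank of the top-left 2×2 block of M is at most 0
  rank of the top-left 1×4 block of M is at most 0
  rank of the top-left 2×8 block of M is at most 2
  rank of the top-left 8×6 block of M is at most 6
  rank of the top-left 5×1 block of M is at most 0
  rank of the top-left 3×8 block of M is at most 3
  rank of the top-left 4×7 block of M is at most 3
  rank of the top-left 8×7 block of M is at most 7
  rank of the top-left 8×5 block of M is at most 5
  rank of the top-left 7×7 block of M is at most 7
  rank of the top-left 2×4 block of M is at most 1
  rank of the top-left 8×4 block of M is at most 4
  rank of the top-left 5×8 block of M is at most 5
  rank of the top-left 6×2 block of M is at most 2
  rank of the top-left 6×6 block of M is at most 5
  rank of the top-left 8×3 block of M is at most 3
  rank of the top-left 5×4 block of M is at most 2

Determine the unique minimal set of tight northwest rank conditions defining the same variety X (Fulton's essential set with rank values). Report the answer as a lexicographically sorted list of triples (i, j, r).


Reconstructing r_w from the 20 given conditions:

  0 | 0 | 0 | 0 | 1 | 1 | 1 | 1
  0 | 0 | 1 | 1 | 2 | 2 | 2 | 2
  0 | 1 | 2 | 2 | 3 | 3 | 3 | 3
  0 | 1 | 2 | 2 | 3 | 3 | 3 | 4
  0 | 1 | 2 | 2 | 3 | 4 | 4 | 5
  1 | 2 | 3 | 3 | 4 | 5 | 5 | 6
  1 | 2 | 3 | 4 | 5 | 6 | 6 | 7
  1 | 2 | 3 | 4 | 5 | 6 | 7 | 8

so w = (5, 3, 2, 8, 6, 1, 4, 7).

D(w) has 13 cells with 5 SE-corners; essential set:

[(1, 4, 0), (2, 2, 0), (4, 7, 3), (5, 1, 0), (5, 4, 2)]


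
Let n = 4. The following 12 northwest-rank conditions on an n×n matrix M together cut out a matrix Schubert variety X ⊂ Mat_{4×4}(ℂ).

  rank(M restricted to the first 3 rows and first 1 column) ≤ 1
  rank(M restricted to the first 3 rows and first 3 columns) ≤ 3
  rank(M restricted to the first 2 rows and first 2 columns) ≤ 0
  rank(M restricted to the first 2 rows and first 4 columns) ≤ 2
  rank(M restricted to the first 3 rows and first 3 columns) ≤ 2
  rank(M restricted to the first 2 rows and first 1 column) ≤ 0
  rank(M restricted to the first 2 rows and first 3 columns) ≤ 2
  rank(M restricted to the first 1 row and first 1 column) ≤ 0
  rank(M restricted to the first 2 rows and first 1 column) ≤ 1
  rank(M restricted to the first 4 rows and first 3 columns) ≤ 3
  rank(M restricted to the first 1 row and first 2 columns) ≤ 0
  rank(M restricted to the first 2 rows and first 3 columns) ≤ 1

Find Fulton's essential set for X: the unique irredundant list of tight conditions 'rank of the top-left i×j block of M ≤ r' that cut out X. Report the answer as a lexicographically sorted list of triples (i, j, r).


Reconstructing r_w from the 12 given conditions:

  0 | 0 | 1 | 1
  0 | 0 | 1 | 2
  1 | 1 | 2 | 3
  1 | 2 | 3 | 4

second differences of R give the permutation w = (3, 4, 1, 2).

Rothe diagram D(w) (4 cells), 1 SE-corner (essential condition):

[(2, 2, 0)]


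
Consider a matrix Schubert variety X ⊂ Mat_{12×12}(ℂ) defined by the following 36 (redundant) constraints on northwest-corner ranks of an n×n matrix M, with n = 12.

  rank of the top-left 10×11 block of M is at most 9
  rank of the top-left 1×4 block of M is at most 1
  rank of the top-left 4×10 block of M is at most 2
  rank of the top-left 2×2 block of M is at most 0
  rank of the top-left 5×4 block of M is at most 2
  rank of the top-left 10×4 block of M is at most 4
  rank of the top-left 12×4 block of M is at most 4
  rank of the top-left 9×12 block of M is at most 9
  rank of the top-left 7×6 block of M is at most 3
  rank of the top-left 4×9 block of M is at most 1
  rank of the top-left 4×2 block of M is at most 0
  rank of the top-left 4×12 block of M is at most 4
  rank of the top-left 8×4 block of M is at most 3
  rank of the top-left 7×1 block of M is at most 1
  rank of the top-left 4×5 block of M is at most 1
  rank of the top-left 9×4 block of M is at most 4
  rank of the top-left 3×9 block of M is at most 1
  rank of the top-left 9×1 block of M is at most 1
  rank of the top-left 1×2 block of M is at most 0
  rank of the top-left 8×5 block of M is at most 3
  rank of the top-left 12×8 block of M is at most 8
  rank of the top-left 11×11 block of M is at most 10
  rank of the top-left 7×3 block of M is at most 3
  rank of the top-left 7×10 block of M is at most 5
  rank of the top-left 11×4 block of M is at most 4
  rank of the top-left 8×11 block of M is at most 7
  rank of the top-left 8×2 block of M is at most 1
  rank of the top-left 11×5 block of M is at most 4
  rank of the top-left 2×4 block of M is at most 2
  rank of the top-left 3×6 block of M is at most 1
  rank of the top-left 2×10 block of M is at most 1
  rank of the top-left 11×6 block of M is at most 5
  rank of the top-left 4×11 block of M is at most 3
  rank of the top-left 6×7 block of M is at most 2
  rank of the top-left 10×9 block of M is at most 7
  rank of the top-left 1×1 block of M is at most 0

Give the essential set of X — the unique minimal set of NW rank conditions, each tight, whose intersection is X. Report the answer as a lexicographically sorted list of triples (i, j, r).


Reconstructing r_w from the 36 given conditions:

  i=1: 0 0 1 1 1 1 1 1 1 1 1 1
  i=2: 0 0 1 1 1 1 1 1 1 1 2 2
  i=3: 0 0 1 1 1 1 1 1 1 2 3 3
  i=4: 0 0 1 1 1 1 1 1 1 2 3 4
  i=5: 1 1 2 2 2 2 2 2 2 3 4 5
  i=6: 1 1 2 2 2 2 2 3 3 4 5 6
  i=7: 1 1 2 3 3 3 3 4 4 5 6 7
  i=8: 1 1 2 3 3 4 4 5 5 6 7 8
  i=9: 1 2 3 4 4 5 5 6 6 7 8 9
  i=10: 1 2 3 4 4 5 6 7 7 8 9 10
  i=11: 1 2 3 4 4 5 6 7 8 9 10 11
  i=12: 1 2 3 4 5 6 7 8 9 10 11 12

the unique w with this rank table is (3, 11, 10, 12, 1, 8, 4, 6, 2, 7, 9, 5).

D(w) has 37 cells with 7 SE-corners; essential set:

[(2, 10, 1), (4, 2, 0), (4, 9, 1), (6, 7, 2), (8, 2, 1), (8, 5, 3), (11, 5, 4)]


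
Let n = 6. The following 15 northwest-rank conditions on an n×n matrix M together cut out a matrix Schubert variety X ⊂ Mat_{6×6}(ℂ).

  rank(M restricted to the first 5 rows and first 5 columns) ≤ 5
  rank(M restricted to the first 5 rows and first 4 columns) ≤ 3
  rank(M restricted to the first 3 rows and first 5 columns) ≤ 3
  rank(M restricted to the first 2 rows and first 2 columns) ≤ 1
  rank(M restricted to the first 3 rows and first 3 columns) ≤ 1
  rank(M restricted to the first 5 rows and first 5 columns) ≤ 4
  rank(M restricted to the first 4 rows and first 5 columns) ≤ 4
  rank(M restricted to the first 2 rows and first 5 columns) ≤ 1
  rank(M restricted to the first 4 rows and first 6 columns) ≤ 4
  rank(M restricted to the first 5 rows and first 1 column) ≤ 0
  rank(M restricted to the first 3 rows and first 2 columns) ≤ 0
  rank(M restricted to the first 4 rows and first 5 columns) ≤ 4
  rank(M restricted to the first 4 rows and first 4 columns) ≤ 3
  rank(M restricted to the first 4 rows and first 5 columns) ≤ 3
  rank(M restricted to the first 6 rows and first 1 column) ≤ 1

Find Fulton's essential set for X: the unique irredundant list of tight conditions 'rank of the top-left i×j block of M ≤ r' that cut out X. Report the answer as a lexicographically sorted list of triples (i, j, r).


Rank table r_w(6×6) implied by the 15 constraints:

  0 0 1 1 1 1
  0 0 1 1 1 2
  0 0 1 2 2 3
  0 1 2 3 3 4
  0 1 2 3 4 5
  1 2 3 4 5 6

giving w = (3, 6, 4, 2, 5, 1) via Δ²R.

D(w) has 10 cells with 3 SE-corners; essential set:

[(2, 5, 1), (3, 2, 0), (5, 1, 0)]


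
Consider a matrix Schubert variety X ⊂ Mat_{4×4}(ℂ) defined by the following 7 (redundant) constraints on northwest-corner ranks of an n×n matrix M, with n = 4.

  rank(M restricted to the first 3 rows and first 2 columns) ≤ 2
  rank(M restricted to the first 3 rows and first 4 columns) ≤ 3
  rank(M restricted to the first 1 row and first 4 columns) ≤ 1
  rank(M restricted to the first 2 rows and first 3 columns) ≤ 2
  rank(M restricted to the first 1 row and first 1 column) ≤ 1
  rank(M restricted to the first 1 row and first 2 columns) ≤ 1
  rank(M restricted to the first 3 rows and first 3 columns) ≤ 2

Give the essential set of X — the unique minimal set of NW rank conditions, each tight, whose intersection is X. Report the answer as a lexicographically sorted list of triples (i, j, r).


Reconstructing r_w from the 7 given conditions:

  row 1: 1 1 1 1
  row 2: 1 2 2 2
  row 3: 1 2 2 3
  row 4: 1 2 3 4

the unique w with this rank table is (1, 2, 4, 3).

1 SE-corner of the 1-cell Rothe diagram gives Ess(w):

[(3, 3, 2)]


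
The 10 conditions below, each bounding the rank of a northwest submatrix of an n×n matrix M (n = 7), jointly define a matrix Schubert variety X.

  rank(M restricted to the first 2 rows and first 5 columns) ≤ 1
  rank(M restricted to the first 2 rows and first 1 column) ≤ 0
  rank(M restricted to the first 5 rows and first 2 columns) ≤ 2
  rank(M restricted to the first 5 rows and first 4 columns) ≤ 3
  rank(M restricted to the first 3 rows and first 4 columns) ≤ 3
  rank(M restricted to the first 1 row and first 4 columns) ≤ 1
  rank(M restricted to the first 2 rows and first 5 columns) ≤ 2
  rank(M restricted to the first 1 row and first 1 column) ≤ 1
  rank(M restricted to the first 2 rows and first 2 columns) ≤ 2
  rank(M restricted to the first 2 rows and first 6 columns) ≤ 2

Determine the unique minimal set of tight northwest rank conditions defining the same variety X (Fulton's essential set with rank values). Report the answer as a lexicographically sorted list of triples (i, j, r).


Reconstructing r_w from the 10 given conditions:

  R[1]: 0  1  1  1  1  1  1
  R[2]: 0  1  1  1  1  2  2
  R[3]: 1  2  2  2  2  3  3
  R[4]: 1  2  3  3  3  4  4
  R[5]: 1  2  3  3  4  5  5
  R[6]: 1  2  3  4  5  6  6
  R[7]: 1  2  3  4  5  6  7

so w = (2, 6, 1, 3, 5, 4, 7).

|D(w)|=6, |Ess(w)|=3:

[(2, 1, 0), (2, 5, 1), (5, 4, 3)]


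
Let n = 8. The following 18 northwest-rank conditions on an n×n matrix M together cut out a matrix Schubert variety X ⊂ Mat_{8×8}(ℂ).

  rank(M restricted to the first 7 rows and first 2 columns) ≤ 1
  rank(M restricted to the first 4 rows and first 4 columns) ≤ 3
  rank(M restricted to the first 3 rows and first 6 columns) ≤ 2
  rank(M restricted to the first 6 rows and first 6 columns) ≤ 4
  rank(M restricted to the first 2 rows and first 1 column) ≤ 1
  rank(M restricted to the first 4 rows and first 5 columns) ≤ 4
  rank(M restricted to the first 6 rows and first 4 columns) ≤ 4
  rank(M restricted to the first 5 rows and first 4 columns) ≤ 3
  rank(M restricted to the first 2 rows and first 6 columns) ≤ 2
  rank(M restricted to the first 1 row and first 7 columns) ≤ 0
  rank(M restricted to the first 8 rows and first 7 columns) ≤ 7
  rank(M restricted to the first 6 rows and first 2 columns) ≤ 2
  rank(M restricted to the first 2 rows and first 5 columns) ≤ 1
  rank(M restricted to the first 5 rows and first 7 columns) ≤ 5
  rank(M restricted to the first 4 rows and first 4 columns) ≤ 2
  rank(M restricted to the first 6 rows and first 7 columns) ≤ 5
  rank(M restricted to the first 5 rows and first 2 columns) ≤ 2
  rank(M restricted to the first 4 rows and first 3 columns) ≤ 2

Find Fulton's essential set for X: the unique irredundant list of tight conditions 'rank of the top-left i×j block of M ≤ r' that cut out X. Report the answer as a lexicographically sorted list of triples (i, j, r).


Reconstructing r_w from the 18 given conditions:

  R[1]: 0  0  0  0  0  0  0  1
  R[2]: 1  1  1  1  1  1  1  2
  R[3]: 1  1  2  2  2  2  2  3
  R[4]: 1  1  2  2  3  3  3  4
  R[5]: 1  1  2  3  4  4  4  5
  R[6]: 1  1  2  3  4  4  5  6
  R[7]: 1  1  2  3  4  5  6  7
  R[8]: 1  2  3  4  5  6  7  8

hence w(1..8) = (8, 1, 3, 5, 4, 7, 6, 2).

4 SE-corners of the 14-cell Rothe diagram give Ess(w):

[(1, 7, 0), (4, 4, 2), (6, 6, 4), (7, 2, 1)]
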